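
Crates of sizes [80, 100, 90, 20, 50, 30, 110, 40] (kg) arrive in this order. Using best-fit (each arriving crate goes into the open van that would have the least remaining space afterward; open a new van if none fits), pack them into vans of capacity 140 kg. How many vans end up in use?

  80 → van 1 (new)  [load 80/140]
  100 → van 2 (new)  [load 100/140]
  90 → van 3 (new)  [load 90/140]
  20 → van 2  [load 120/140]
  50 → van 3  [load 140/140]
  30 → van 1  [load 110/140]
  110 → van 4 (new)  [load 110/140]
  40 → van 5 (new)  [load 40/140]
5 vans opened.

5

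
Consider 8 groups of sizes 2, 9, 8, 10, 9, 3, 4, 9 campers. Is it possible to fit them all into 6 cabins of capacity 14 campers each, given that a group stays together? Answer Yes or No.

Yes

A valid assignment using 5 cabins:
  cabin 1: 10 + 4 = 14
  cabin 2: 9 + 3 + 2 = 14
  cabin 3: 9 = 9
  cabin 4: 9 = 9
  cabin 5: 8 = 8
That uses only 5 ≤ 6, so 6 cabins are enough.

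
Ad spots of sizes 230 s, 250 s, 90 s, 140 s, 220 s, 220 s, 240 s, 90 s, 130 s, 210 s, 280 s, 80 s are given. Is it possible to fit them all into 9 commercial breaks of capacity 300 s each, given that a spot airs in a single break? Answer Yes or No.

A valid assignment using 9 commercial breaks:
  break 1: 280 = 280
  break 2: 250 = 250
  break 3: 240 = 240
  break 4: 230 = 230
  break 5: 220 + 80 = 300
  break 6: 220 = 220
  break 7: 210 + 90 = 300
  break 8: 140 + 130 = 270
  break 9: 90 = 90
Every load is within 300 s, so 9 commercial breaks suffice.

Yes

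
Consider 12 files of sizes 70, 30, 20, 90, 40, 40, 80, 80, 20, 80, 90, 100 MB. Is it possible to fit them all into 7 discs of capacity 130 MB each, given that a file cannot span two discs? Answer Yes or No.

Yes

A valid assignment using 7 discs:
  disc 1: 100 + 30 = 130
  disc 2: 90 + 40 = 130
  disc 3: 90 + 40 = 130
  disc 4: 80 + 20 + 20 = 120
  disc 5: 80 = 80
  disc 6: 80 = 80
  disc 7: 70 = 70
Every load is within 130 MB, so 7 discs suffice.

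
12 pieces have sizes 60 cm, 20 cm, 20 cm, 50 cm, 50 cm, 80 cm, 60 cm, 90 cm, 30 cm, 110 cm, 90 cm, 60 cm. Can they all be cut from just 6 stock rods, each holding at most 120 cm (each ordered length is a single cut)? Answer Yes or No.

Total = 720 cm; ⌈720/120⌉ = 6.
The bound of 6 does not rule out 6, but exhaustive search shows no assignment into 6 stock rods of capacity 120 cm exists — the minimum is 7.

No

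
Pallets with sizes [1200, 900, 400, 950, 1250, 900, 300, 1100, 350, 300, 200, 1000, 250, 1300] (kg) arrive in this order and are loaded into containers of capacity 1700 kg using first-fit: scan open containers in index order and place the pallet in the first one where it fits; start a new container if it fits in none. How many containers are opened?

8

  1200 → container 1 (new)  [load 1200/1700]
  900 → container 2 (new)  [load 900/1700]
  400 → container 1  [load 1600/1700]
  950 → container 3 (new)  [load 950/1700]
  1250 → container 4 (new)  [load 1250/1700]
  900 → container 5 (new)  [load 900/1700]
  300 → container 2  [load 1200/1700]
  1100 → container 6 (new)  [load 1100/1700]
  350 → container 2  [load 1550/1700]
  300 → container 3  [load 1250/1700]
  200 → container 3  [load 1450/1700]
  1000 → container 7 (new)  [load 1000/1700]
  250 → container 3  [load 1700/1700]
  1300 → container 8 (new)  [load 1300/1700]
8 containers opened.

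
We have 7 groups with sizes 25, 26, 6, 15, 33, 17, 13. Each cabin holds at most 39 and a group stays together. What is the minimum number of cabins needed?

Total = 33 + 26 + 25 + 17 + 15 + 13 + 6 = 135.
Lower bound: ⌈135/39⌉ = 4 cabins.
A packing using 4 cabins:
  cabin 1: 33 + 6 = 39
  cabin 2: 26 + 13 = 39
  cabin 3: 25 = 25
  cabin 4: 17 + 15 = 32
This matches the lower bound, so 4 is optimal.

4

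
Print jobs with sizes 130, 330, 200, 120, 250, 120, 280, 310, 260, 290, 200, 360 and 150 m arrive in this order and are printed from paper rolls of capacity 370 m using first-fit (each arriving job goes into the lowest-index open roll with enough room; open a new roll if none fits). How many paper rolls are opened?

  130 → roll 1 (new)  [load 130/370]
  330 → roll 2 (new)  [load 330/370]
  200 → roll 1  [load 330/370]
  120 → roll 3 (new)  [load 120/370]
  250 → roll 3  [load 370/370]
  120 → roll 4 (new)  [load 120/370]
  280 → roll 5 (new)  [load 280/370]
  310 → roll 6 (new)  [load 310/370]
  260 → roll 7 (new)  [load 260/370]
  290 → roll 8 (new)  [load 290/370]
  200 → roll 4  [load 320/370]
  360 → roll 9 (new)  [load 360/370]
  150 → roll 10 (new)  [load 150/370]
10 paper rolls opened.

10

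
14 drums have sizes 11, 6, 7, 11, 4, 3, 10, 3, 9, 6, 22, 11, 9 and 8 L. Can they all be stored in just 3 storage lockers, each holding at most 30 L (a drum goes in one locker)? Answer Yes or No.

Total = 120 L; ⌈120/30⌉ = 4.
At least 4 storage lockers are required, but only 3 are allowed.

No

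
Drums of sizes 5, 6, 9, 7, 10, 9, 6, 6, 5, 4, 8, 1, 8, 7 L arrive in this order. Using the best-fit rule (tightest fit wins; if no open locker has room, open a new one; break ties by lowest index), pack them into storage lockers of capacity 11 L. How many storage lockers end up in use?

  5 → locker 1 (new)  [load 5/11]
  6 → locker 1  [load 11/11]
  9 → locker 2 (new)  [load 9/11]
  7 → locker 3 (new)  [load 7/11]
  10 → locker 4 (new)  [load 10/11]
  9 → locker 5 (new)  [load 9/11]
  6 → locker 6 (new)  [load 6/11]
  6 → locker 7 (new)  [load 6/11]
  5 → locker 6  [load 11/11]
  4 → locker 3  [load 11/11]
  8 → locker 8 (new)  [load 8/11]
  1 → locker 4  [load 11/11]
  8 → locker 9 (new)  [load 8/11]
  7 → locker 10 (new)  [load 7/11]
10 storage lockers opened.

10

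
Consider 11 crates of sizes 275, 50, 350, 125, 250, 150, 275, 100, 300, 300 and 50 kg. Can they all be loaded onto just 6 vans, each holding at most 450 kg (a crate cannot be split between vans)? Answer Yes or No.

A valid assignment using 6 vans:
  van 1: 350 + 100 = 450
  van 2: 300 + 150 = 450
  van 3: 300 + 125 = 425
  van 4: 275 + 50 + 50 = 375
  van 5: 275 = 275
  van 6: 250 = 250
Every load is within 450 kg, so 6 vans suffice.

Yes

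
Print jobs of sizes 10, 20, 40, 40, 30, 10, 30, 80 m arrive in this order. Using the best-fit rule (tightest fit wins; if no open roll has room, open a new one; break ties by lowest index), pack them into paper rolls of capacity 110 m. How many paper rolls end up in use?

3

  10 → roll 1 (new)  [load 10/110]
  20 → roll 1  [load 30/110]
  40 → roll 1  [load 70/110]
  40 → roll 1  [load 110/110]
  30 → roll 2 (new)  [load 30/110]
  10 → roll 2  [load 40/110]
  30 → roll 2  [load 70/110]
  80 → roll 3 (new)  [load 80/110]
3 paper rolls opened.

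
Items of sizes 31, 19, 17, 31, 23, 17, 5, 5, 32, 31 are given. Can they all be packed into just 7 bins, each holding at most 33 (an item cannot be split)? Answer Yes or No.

Total = 211; ⌈211/33⌉ = 7.
8 items each exceed half the capacity and cannot share a bin, forcing at least 8 bins.
At least 8 bins are required, but only 7 are allowed.

No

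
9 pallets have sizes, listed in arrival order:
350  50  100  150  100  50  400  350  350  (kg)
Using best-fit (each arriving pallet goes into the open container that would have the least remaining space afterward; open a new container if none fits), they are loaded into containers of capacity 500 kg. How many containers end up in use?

  350 → container 1 (new)  [load 350/500]
  50 → container 1  [load 400/500]
  100 → container 1  [load 500/500]
  150 → container 2 (new)  [load 150/500]
  100 → container 2  [load 250/500]
  50 → container 2  [load 300/500]
  400 → container 3 (new)  [load 400/500]
  350 → container 4 (new)  [load 350/500]
  350 → container 5 (new)  [load 350/500]
5 containers opened.

5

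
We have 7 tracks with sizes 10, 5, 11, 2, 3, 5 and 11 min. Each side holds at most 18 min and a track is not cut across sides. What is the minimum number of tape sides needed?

3

Total = 11 + 11 + 10 + 5 + 5 + 3 + 2 = 47 min.
Lower bound: ⌈47/18⌉ = 3 tape sides.
A packing using 3 tape sides:
  side 1: 11 + 5 + 2 = 18
  side 2: 11 + 5 = 16
  side 3: 10 + 3 = 13
This matches the lower bound, so 3 is optimal.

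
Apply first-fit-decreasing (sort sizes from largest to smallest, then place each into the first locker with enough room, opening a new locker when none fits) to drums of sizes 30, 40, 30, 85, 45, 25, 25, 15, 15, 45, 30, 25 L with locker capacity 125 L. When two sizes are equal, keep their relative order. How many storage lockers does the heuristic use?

Sorted descending: 85, 45, 45, 40, 30, 30, 30, 25, 25, 25, 15, 15.
  85 → locker 1 (new)  [load 85/125]
  45 → locker 2 (new)  [load 45/125]
  45 → locker 2  [load 90/125]
  40 → locker 1  [load 125/125]
  30 → locker 2  [load 120/125]
  30 → locker 3 (new)  [load 30/125]
  30 → locker 3  [load 60/125]
  25 → locker 3  [load 85/125]
  25 → locker 3  [load 110/125]
  25 → locker 4 (new)  [load 25/125]
  15 → locker 3  [load 125/125]
  15 → locker 4  [load 40/125]
4 storage lockers opened.

4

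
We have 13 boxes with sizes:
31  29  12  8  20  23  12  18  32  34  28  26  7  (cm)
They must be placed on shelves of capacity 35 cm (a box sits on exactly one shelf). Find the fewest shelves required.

Total = 34 + 32 + 31 + 29 + 28 + 26 + 23 + 20 + 18 + 12 + 12 + 8 + 7 = 280 cm.
Lower bound: ⌈280/35⌉ = 8 shelves.
Also, 9 boxes each exceed 35/2 cm, and no two of those can share a shelf, so at least 9 shelves are needed.
A packing using 9 shelves:
  shelf 1: 34 = 34
  shelf 2: 32 = 32
  shelf 3: 31 = 31
  shelf 4: 29 = 29
  shelf 5: 28 + 7 = 35
  shelf 6: 26 + 8 = 34
  shelf 7: 23 + 12 = 35
  shelf 8: 20 + 12 = 32
  shelf 9: 18 = 18
This matches the lower bound, so 9 is optimal.

9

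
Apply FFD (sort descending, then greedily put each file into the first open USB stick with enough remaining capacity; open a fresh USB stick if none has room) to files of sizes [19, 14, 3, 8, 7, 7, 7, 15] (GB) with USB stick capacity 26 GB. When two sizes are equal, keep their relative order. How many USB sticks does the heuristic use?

Sorted descending: 19, 15, 14, 8, 7, 7, 7, 3.
  19 → USB stick 1 (new)  [load 19/26]
  15 → USB stick 2 (new)  [load 15/26]
  14 → USB stick 3 (new)  [load 14/26]
  8 → USB stick 2  [load 23/26]
  7 → USB stick 1  [load 26/26]
  7 → USB stick 3  [load 21/26]
  7 → USB stick 4 (new)  [load 7/26]
  3 → USB stick 2  [load 26/26]
4 USB sticks opened.

4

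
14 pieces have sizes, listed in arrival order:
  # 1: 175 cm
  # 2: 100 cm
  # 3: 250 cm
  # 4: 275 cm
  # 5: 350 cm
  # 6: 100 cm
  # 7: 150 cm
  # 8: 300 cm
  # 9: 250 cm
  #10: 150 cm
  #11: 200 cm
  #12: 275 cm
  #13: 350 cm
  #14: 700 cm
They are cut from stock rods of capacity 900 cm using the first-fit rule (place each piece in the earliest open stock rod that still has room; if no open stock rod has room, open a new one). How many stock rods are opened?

  175 → stock rod 1 (new)  [load 175/900]
  100 → stock rod 1  [load 275/900]
  250 → stock rod 1  [load 525/900]
  275 → stock rod 1  [load 800/900]
  350 → stock rod 2 (new)  [load 350/900]
  100 → stock rod 1  [load 900/900]
  150 → stock rod 2  [load 500/900]
  300 → stock rod 2  [load 800/900]
  250 → stock rod 3 (new)  [load 250/900]
  150 → stock rod 3  [load 400/900]
  200 → stock rod 3  [load 600/900]
  275 → stock rod 3  [load 875/900]
  350 → stock rod 4 (new)  [load 350/900]
  700 → stock rod 5 (new)  [load 700/900]
5 stock rods opened.

5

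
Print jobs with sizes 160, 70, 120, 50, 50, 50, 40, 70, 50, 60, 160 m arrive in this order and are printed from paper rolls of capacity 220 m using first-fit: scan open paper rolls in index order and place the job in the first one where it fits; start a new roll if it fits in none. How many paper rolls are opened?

5

  160 → roll 1 (new)  [load 160/220]
  70 → roll 2 (new)  [load 70/220]
  120 → roll 2  [load 190/220]
  50 → roll 1  [load 210/220]
  50 → roll 3 (new)  [load 50/220]
  50 → roll 3  [load 100/220]
  40 → roll 3  [load 140/220]
  70 → roll 3  [load 210/220]
  50 → roll 4 (new)  [load 50/220]
  60 → roll 4  [load 110/220]
  160 → roll 5 (new)  [load 160/220]
5 paper rolls opened.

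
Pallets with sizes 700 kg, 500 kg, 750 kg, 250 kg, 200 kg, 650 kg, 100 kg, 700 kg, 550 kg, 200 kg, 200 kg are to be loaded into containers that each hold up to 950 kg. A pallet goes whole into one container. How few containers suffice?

Total = 750 + 700 + 700 + 650 + 550 + 500 + 250 + 200 + 200 + 200 + 100 = 4800 kg.
Lower bound: ⌈4800/950⌉ = 6 containers.
A packing using 6 containers:
  container 1: 750 + 200 = 950
  container 2: 700 + 250 = 950
  container 3: 700 + 200 = 900
  container 4: 650 + 200 + 100 = 950
  container 5: 550 = 550
  container 6: 500 = 500
This matches the lower bound, so 6 is optimal.

6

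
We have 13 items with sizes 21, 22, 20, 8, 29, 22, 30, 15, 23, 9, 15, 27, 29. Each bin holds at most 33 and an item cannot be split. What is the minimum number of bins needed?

10

Total = 30 + 29 + 29 + 27 + 23 + 22 + 22 + 21 + 20 + 15 + 15 + 9 + 8 = 270.
Lower bound: ⌈270/33⌉ = 9 bins.
A packing using 10 bins:
  bin 1: 30 = 30
  bin 2: 29 = 29
  bin 3: 29 = 29
  bin 4: 27 = 27
  bin 5: 23 + 9 = 32
  bin 6: 22 + 8 = 30
  bin 7: 22 = 22
  bin 8: 21 = 21
  bin 9: 20 = 20
  bin 10: 15 + 15 = 30
No arrangement into 9 bins stays within capacity, so 10 is optimal.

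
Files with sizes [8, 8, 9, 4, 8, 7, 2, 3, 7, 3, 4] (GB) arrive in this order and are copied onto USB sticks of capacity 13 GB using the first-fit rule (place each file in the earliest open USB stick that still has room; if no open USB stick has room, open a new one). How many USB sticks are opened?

  8 → USB stick 1 (new)  [load 8/13]
  8 → USB stick 2 (new)  [load 8/13]
  9 → USB stick 3 (new)  [load 9/13]
  4 → USB stick 1  [load 12/13]
  8 → USB stick 4 (new)  [load 8/13]
  7 → USB stick 5 (new)  [load 7/13]
  2 → USB stick 2  [load 10/13]
  3 → USB stick 2  [load 13/13]
  7 → USB stick 6 (new)  [load 7/13]
  3 → USB stick 3  [load 12/13]
  4 → USB stick 4  [load 12/13]
6 USB sticks opened.

6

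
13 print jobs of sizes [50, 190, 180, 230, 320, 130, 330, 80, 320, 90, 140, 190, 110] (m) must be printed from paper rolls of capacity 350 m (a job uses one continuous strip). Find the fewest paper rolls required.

8

Total = 330 + 320 + 320 + 230 + 190 + 190 + 180 + 140 + 130 + 110 + 90 + 80 + 50 = 2360 m.
Lower bound: ⌈2360/350⌉ = 7 paper rolls.
A packing using 8 paper rolls:
  roll 1: 330 = 330
  roll 2: 320 = 320
  roll 3: 320 = 320
  roll 4: 230 + 110 = 340
  roll 5: 190 + 140 = 330
  roll 6: 190 + 130 = 320
  roll 7: 180 + 90 + 80 = 350
  roll 8: 50 = 50
No arrangement into 7 paper rolls stays within capacity, so 8 is optimal.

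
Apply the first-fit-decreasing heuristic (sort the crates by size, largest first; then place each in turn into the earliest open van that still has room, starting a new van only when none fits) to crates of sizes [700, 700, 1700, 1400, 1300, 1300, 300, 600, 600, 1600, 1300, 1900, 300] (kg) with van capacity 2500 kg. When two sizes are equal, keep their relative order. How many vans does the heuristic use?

Sorted descending: 1900, 1700, 1600, 1400, 1300, 1300, 1300, 700, 700, 600, 600, 300, 300.
  1900 → van 1 (new)  [load 1900/2500]
  1700 → van 2 (new)  [load 1700/2500]
  1600 → van 3 (new)  [load 1600/2500]
  1400 → van 4 (new)  [load 1400/2500]
  1300 → van 5 (new)  [load 1300/2500]
  1300 → van 6 (new)  [load 1300/2500]
  1300 → van 7 (new)  [load 1300/2500]
  700 → van 2  [load 2400/2500]
  700 → van 3  [load 2300/2500]
  600 → van 1  [load 2500/2500]
  600 → van 4  [load 2000/2500]
  300 → van 4  [load 2300/2500]
  300 → van 5  [load 1600/2500]
7 vans opened.

7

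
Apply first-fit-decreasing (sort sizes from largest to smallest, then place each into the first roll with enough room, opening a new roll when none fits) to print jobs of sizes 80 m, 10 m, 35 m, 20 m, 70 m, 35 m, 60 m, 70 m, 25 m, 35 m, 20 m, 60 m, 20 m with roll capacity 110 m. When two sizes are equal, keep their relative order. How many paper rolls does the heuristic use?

6

Sorted descending: 80, 70, 70, 60, 60, 35, 35, 35, 25, 20, 20, 20, 10.
  80 → roll 1 (new)  [load 80/110]
  70 → roll 2 (new)  [load 70/110]
  70 → roll 3 (new)  [load 70/110]
  60 → roll 4 (new)  [load 60/110]
  60 → roll 5 (new)  [load 60/110]
  35 → roll 2  [load 105/110]
  35 → roll 3  [load 105/110]
  35 → roll 4  [load 95/110]
  25 → roll 1  [load 105/110]
  20 → roll 5  [load 80/110]
  20 → roll 5  [load 100/110]
  20 → roll 6 (new)  [load 20/110]
  10 → roll 4  [load 105/110]
6 paper rolls opened.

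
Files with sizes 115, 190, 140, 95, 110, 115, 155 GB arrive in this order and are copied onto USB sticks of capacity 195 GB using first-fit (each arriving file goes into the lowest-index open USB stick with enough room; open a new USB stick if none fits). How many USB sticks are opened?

7

  115 → USB stick 1 (new)  [load 115/195]
  190 → USB stick 2 (new)  [load 190/195]
  140 → USB stick 3 (new)  [load 140/195]
  95 → USB stick 4 (new)  [load 95/195]
  110 → USB stick 5 (new)  [load 110/195]
  115 → USB stick 6 (new)  [load 115/195]
  155 → USB stick 7 (new)  [load 155/195]
7 USB sticks opened.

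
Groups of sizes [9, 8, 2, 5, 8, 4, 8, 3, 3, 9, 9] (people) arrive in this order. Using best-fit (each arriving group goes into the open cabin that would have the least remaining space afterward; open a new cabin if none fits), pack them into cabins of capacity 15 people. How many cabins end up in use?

  9 → cabin 1 (new)  [load 9/15]
  8 → cabin 2 (new)  [load 8/15]
  2 → cabin 1  [load 11/15]
  5 → cabin 2  [load 13/15]
  8 → cabin 3 (new)  [load 8/15]
  4 → cabin 1  [load 15/15]
  8 → cabin 4 (new)  [load 8/15]
  3 → cabin 3  [load 11/15]
  3 → cabin 3  [load 14/15]
  9 → cabin 5 (new)  [load 9/15]
  9 → cabin 6 (new)  [load 9/15]
6 cabins opened.

6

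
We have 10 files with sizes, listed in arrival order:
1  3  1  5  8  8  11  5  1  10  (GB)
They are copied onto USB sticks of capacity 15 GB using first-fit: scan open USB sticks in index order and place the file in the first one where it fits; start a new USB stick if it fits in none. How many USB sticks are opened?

  1 → USB stick 1 (new)  [load 1/15]
  3 → USB stick 1  [load 4/15]
  1 → USB stick 1  [load 5/15]
  5 → USB stick 1  [load 10/15]
  8 → USB stick 2 (new)  [load 8/15]
  8 → USB stick 3 (new)  [load 8/15]
  11 → USB stick 4 (new)  [load 11/15]
  5 → USB stick 1  [load 15/15]
  1 → USB stick 2  [load 9/15]
  10 → USB stick 5 (new)  [load 10/15]
5 USB sticks opened.

5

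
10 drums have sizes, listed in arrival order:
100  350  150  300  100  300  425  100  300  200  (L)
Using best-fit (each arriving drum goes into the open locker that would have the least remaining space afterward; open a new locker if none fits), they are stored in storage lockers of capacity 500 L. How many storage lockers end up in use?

5

  100 → locker 1 (new)  [load 100/500]
  350 → locker 1  [load 450/500]
  150 → locker 2 (new)  [load 150/500]
  300 → locker 2  [load 450/500]
  100 → locker 3 (new)  [load 100/500]
  300 → locker 3  [load 400/500]
  425 → locker 4 (new)  [load 425/500]
  100 → locker 3  [load 500/500]
  300 → locker 5 (new)  [load 300/500]
  200 → locker 5  [load 500/500]
5 storage lockers opened.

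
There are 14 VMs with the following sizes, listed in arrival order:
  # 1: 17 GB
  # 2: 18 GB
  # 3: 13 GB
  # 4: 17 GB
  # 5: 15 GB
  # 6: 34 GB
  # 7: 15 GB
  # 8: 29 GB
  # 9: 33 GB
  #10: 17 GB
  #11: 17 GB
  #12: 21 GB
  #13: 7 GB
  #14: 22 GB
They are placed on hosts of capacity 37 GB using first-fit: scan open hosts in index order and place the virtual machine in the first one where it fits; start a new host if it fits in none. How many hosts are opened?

9

  17 → host 1 (new)  [load 17/37]
  18 → host 1  [load 35/37]
  13 → host 2 (new)  [load 13/37]
  17 → host 2  [load 30/37]
  15 → host 3 (new)  [load 15/37]
  34 → host 4 (new)  [load 34/37]
  15 → host 3  [load 30/37]
  29 → host 5 (new)  [load 29/37]
  33 → host 6 (new)  [load 33/37]
  17 → host 7 (new)  [load 17/37]
  17 → host 7  [load 34/37]
  21 → host 8 (new)  [load 21/37]
  7 → host 2  [load 37/37]
  22 → host 9 (new)  [load 22/37]
9 hosts opened.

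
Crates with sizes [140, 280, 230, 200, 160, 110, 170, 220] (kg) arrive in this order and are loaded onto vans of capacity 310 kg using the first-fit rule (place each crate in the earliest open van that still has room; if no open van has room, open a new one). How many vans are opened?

  140 → van 1 (new)  [load 140/310]
  280 → van 2 (new)  [load 280/310]
  230 → van 3 (new)  [load 230/310]
  200 → van 4 (new)  [load 200/310]
  160 → van 1  [load 300/310]
  110 → van 4  [load 310/310]
  170 → van 5 (new)  [load 170/310]
  220 → van 6 (new)  [load 220/310]
6 vans opened.

6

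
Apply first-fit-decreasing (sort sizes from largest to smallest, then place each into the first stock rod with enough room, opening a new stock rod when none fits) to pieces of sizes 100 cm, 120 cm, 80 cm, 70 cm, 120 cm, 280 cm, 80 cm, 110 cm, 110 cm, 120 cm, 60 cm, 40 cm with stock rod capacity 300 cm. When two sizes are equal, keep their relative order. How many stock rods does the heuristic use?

5

Sorted descending: 280, 120, 120, 120, 110, 110, 100, 80, 80, 70, 60, 40.
  280 → stock rod 1 (new)  [load 280/300]
  120 → stock rod 2 (new)  [load 120/300]
  120 → stock rod 2  [load 240/300]
  120 → stock rod 3 (new)  [load 120/300]
  110 → stock rod 3  [load 230/300]
  110 → stock rod 4 (new)  [load 110/300]
  100 → stock rod 4  [load 210/300]
  80 → stock rod 4  [load 290/300]
  80 → stock rod 5 (new)  [load 80/300]
  70 → stock rod 3  [load 300/300]
  60 → stock rod 2  [load 300/300]
  40 → stock rod 5  [load 120/300]
5 stock rods opened.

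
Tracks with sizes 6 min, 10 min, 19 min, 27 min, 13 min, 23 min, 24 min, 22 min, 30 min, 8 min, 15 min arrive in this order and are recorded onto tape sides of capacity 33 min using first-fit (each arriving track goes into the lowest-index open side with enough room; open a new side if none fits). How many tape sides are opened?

  6 → side 1 (new)  [load 6/33]
  10 → side 1  [load 16/33]
  19 → side 2 (new)  [load 19/33]
  27 → side 3 (new)  [load 27/33]
  13 → side 1  [load 29/33]
  23 → side 4 (new)  [load 23/33]
  24 → side 5 (new)  [load 24/33]
  22 → side 6 (new)  [load 22/33]
  30 → side 7 (new)  [load 30/33]
  8 → side 2  [load 27/33]
  15 → side 8 (new)  [load 15/33]
8 tape sides opened.

8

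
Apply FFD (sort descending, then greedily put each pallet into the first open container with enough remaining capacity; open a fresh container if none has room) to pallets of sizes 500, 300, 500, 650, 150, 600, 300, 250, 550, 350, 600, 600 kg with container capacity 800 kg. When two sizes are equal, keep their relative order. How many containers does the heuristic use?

8

Sorted descending: 650, 600, 600, 600, 550, 500, 500, 350, 300, 300, 250, 150.
  650 → container 1 (new)  [load 650/800]
  600 → container 2 (new)  [load 600/800]
  600 → container 3 (new)  [load 600/800]
  600 → container 4 (new)  [load 600/800]
  550 → container 5 (new)  [load 550/800]
  500 → container 6 (new)  [load 500/800]
  500 → container 7 (new)  [load 500/800]
  350 → container 8 (new)  [load 350/800]
  300 → container 6  [load 800/800]
  300 → container 7  [load 800/800]
  250 → container 5  [load 800/800]
  150 → container 1  [load 800/800]
8 containers opened.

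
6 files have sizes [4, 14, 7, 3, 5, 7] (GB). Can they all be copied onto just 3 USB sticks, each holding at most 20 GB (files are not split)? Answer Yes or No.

Yes

A valid assignment using 3 USB sticks:
  USB stick 1: 14 + 5 = 19
  USB stick 2: 7 + 7 + 4 = 18
  USB stick 3: 3 = 3
Every load is within 20 GB, so 3 USB sticks suffice.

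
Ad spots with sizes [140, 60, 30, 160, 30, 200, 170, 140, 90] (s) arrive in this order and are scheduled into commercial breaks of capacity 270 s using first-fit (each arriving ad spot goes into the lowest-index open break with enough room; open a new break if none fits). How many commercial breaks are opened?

5

  140 → break 1 (new)  [load 140/270]
  60 → break 1  [load 200/270]
  30 → break 1  [load 230/270]
  160 → break 2 (new)  [load 160/270]
  30 → break 1  [load 260/270]
  200 → break 3 (new)  [load 200/270]
  170 → break 4 (new)  [load 170/270]
  140 → break 5 (new)  [load 140/270]
  90 → break 2  [load 250/270]
5 commercial breaks opened.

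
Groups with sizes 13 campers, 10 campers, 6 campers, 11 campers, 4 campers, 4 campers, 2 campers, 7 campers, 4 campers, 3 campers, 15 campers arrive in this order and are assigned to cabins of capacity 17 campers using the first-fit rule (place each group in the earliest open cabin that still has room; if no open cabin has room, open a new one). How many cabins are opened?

5

  13 → cabin 1 (new)  [load 13/17]
  10 → cabin 2 (new)  [load 10/17]
  6 → cabin 2  [load 16/17]
  11 → cabin 3 (new)  [load 11/17]
  4 → cabin 1  [load 17/17]
  4 → cabin 3  [load 15/17]
  2 → cabin 3  [load 17/17]
  7 → cabin 4 (new)  [load 7/17]
  4 → cabin 4  [load 11/17]
  3 → cabin 4  [load 14/17]
  15 → cabin 5 (new)  [load 15/17]
5 cabins opened.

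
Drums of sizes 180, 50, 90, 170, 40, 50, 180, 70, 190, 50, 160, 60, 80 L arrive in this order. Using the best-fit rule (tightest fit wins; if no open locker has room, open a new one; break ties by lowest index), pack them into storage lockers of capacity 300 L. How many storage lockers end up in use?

  180 → locker 1 (new)  [load 180/300]
  50 → locker 1  [load 230/300]
  90 → locker 2 (new)  [load 90/300]
  170 → locker 2  [load 260/300]
  40 → locker 2  [load 300/300]
  50 → locker 1  [load 280/300]
  180 → locker 3 (new)  [load 180/300]
  70 → locker 3  [load 250/300]
  190 → locker 4 (new)  [load 190/300]
  50 → locker 3  [load 300/300]
  160 → locker 5 (new)  [load 160/300]
  60 → locker 4  [load 250/300]
  80 → locker 5  [load 240/300]
5 storage lockers opened.

5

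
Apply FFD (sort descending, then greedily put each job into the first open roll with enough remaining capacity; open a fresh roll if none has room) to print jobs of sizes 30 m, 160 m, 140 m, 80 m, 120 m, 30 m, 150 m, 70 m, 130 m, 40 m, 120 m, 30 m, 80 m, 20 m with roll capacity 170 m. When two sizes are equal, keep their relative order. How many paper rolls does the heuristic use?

Sorted descending: 160, 150, 140, 130, 120, 120, 80, 80, 70, 40, 30, 30, 30, 20.
  160 → roll 1 (new)  [load 160/170]
  150 → roll 2 (new)  [load 150/170]
  140 → roll 3 (new)  [load 140/170]
  130 → roll 4 (new)  [load 130/170]
  120 → roll 5 (new)  [load 120/170]
  120 → roll 6 (new)  [load 120/170]
  80 → roll 7 (new)  [load 80/170]
  80 → roll 7  [load 160/170]
  70 → roll 8 (new)  [load 70/170]
  40 → roll 4  [load 170/170]
  30 → roll 3  [load 170/170]
  30 → roll 5  [load 150/170]
  30 → roll 6  [load 150/170]
  20 → roll 2  [load 170/170]
8 paper rolls opened.

8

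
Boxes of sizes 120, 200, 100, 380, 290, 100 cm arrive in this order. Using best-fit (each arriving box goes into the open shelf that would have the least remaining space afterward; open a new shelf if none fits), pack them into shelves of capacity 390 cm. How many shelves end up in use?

  120 → shelf 1 (new)  [load 120/390]
  200 → shelf 1  [load 320/390]
  100 → shelf 2 (new)  [load 100/390]
  380 → shelf 3 (new)  [load 380/390]
  290 → shelf 2  [load 390/390]
  100 → shelf 4 (new)  [load 100/390]
4 shelves opened.

4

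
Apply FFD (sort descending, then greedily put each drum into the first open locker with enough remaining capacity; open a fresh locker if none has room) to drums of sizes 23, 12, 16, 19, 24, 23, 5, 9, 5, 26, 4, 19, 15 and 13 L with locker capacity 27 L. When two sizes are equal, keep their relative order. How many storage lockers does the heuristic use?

Sorted descending: 26, 24, 23, 23, 19, 19, 16, 15, 13, 12, 9, 5, 5, 4.
  26 → locker 1 (new)  [load 26/27]
  24 → locker 2 (new)  [load 24/27]
  23 → locker 3 (new)  [load 23/27]
  23 → locker 4 (new)  [load 23/27]
  19 → locker 5 (new)  [load 19/27]
  19 → locker 6 (new)  [load 19/27]
  16 → locker 7 (new)  [load 16/27]
  15 → locker 8 (new)  [load 15/27]
  13 → locker 9 (new)  [load 13/27]
  12 → locker 8  [load 27/27]
  9 → locker 7  [load 25/27]
  5 → locker 5  [load 24/27]
  5 → locker 6  [load 24/27]
  4 → locker 3  [load 27/27]
9 storage lockers opened.

9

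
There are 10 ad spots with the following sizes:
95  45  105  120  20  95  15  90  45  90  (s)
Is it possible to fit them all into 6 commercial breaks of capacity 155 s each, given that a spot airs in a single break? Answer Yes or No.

Yes

A valid assignment using 6 commercial breaks:
  break 1: 120 + 20 + 15 = 155
  break 2: 105 + 45 = 150
  break 3: 95 + 45 = 140
  break 4: 95 = 95
  break 5: 90 = 90
  break 6: 90 = 90
Every load is within 155 s, so 6 commercial breaks suffice.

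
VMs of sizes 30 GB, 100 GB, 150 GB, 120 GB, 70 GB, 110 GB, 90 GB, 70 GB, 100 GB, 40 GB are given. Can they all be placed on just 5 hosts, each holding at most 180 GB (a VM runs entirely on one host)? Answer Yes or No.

No

Total = 880 GB; ⌈880/180⌉ = 5.
The bound of 5 does not rule out 5, but exhaustive search shows no assignment into 5 hosts of capacity 180 GB exists — the minimum is 6.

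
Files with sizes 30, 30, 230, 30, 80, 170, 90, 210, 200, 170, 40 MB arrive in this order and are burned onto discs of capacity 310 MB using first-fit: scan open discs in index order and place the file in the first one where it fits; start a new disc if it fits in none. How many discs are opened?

5

  30 → disc 1 (new)  [load 30/310]
  30 → disc 1  [load 60/310]
  230 → disc 1  [load 290/310]
  30 → disc 2 (new)  [load 30/310]
  80 → disc 2  [load 110/310]
  170 → disc 2  [load 280/310]
  90 → disc 3 (new)  [load 90/310]
  210 → disc 3  [load 300/310]
  200 → disc 4 (new)  [load 200/310]
  170 → disc 5 (new)  [load 170/310]
  40 → disc 4  [load 240/310]
5 discs opened.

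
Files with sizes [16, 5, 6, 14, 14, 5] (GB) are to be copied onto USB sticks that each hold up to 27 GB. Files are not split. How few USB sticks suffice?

Total = 16 + 14 + 14 + 6 + 5 + 5 = 60 GB.
Lower bound: ⌈60/27⌉ = 3 USB sticks.
A packing using 3 USB sticks:
  USB stick 1: 16 + 6 + 5 = 27
  USB stick 2: 14 + 5 = 19
  USB stick 3: 14 = 14
This matches the lower bound, so 3 is optimal.

3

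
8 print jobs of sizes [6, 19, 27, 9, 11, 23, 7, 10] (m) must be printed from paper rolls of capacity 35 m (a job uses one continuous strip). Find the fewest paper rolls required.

Total = 27 + 23 + 19 + 11 + 10 + 9 + 7 + 6 = 112 m.
Lower bound: ⌈112/35⌉ = 4 paper rolls.
A packing using 4 paper rolls:
  roll 1: 27 + 7 = 34
  roll 2: 23 + 11 = 34
  roll 3: 19 + 10 + 6 = 35
  roll 4: 9 = 9
This matches the lower bound, so 4 is optimal.

4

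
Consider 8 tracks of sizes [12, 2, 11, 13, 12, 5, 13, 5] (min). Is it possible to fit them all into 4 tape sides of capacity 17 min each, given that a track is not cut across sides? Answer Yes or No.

No

Total = 73 min; ⌈73/17⌉ = 5.
At least 5 tape sides are required, but only 4 are allowed.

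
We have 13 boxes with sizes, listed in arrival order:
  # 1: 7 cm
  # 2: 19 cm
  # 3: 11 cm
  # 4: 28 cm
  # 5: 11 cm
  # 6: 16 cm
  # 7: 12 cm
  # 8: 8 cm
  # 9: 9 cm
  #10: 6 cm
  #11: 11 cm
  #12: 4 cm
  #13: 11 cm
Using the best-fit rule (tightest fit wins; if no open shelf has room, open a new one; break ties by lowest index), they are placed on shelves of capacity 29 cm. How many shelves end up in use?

6

  7 → shelf 1 (new)  [load 7/29]
  19 → shelf 1  [load 26/29]
  11 → shelf 2 (new)  [load 11/29]
  28 → shelf 3 (new)  [load 28/29]
  11 → shelf 2  [load 22/29]
  16 → shelf 4 (new)  [load 16/29]
  12 → shelf 4  [load 28/29]
  8 → shelf 5 (new)  [load 8/29]
  9 → shelf 5  [load 17/29]
  6 → shelf 2  [load 28/29]
  11 → shelf 5  [load 28/29]
  4 → shelf 6 (new)  [load 4/29]
  11 → shelf 6  [load 15/29]
6 shelves opened.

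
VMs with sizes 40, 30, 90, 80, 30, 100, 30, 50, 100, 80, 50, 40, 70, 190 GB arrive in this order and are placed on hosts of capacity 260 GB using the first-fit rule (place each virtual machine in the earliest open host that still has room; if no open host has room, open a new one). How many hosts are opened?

4

  40 → host 1 (new)  [load 40/260]
  30 → host 1  [load 70/260]
  90 → host 1  [load 160/260]
  80 → host 1  [load 240/260]
  30 → host 2 (new)  [load 30/260]
  100 → host 2  [load 130/260]
  30 → host 2  [load 160/260]
  50 → host 2  [load 210/260]
  100 → host 3 (new)  [load 100/260]
  80 → host 3  [load 180/260]
  50 → host 2  [load 260/260]
  40 → host 3  [load 220/260]
  70 → host 4 (new)  [load 70/260]
  190 → host 4  [load 260/260]
4 hosts opened.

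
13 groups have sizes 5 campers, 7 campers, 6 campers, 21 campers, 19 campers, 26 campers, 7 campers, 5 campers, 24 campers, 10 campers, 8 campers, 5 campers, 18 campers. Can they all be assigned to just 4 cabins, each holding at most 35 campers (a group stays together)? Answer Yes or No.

No

Total = 161 campers; ⌈161/35⌉ = 5.
At least 5 cabins are required, but only 4 are allowed.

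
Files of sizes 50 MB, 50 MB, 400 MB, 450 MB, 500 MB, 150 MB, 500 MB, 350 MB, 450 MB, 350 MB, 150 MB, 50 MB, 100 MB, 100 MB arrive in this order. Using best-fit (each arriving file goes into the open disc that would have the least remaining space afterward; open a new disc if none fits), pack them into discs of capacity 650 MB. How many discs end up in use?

7

  50 → disc 1 (new)  [load 50/650]
  50 → disc 1  [load 100/650]
  400 → disc 1  [load 500/650]
  450 → disc 2 (new)  [load 450/650]
  500 → disc 3 (new)  [load 500/650]
  150 → disc 1  [load 650/650]
  500 → disc 4 (new)  [load 500/650]
  350 → disc 5 (new)  [load 350/650]
  450 → disc 6 (new)  [load 450/650]
  350 → disc 7 (new)  [load 350/650]
  150 → disc 3  [load 650/650]
  50 → disc 4  [load 550/650]
  100 → disc 4  [load 650/650]
  100 → disc 2  [load 550/650]
7 discs opened.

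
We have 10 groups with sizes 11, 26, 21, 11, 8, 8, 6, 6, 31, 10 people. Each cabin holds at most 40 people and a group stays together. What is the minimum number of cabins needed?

4

Total = 31 + 26 + 21 + 11 + 11 + 10 + 8 + 8 + 6 + 6 = 138 people.
Lower bound: ⌈138/40⌉ = 4 cabins.
A packing using 4 cabins:
  cabin 1: 31 + 8 = 39
  cabin 2: 26 + 11 = 37
  cabin 3: 21 + 11 + 8 = 40
  cabin 4: 10 + 6 + 6 = 22
This matches the lower bound, so 4 is optimal.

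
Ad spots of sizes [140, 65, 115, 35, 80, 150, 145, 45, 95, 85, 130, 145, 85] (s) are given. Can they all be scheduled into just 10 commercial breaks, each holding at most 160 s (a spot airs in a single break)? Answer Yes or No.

Yes

A valid assignment using 10 commercial breaks:
  break 1: 150 = 150
  break 2: 145 = 145
  break 3: 145 = 145
  break 4: 140 = 140
  break 5: 130 = 130
  break 6: 115 + 45 = 160
  break 7: 95 + 65 = 160
  break 8: 85 + 35 = 120
  break 9: 85 = 85
  break 10: 80 = 80
Every load is within 160 s, so 10 commercial breaks suffice.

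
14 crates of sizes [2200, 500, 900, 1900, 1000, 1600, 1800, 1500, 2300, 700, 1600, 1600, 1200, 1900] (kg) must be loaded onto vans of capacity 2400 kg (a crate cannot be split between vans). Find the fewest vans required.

Total = 2300 + 2200 + 1900 + 1900 + 1800 + 1600 + 1600 + 1600 + 1500 + 1200 + 1000 + 900 + 700 + 500 = 20700 kg.
Lower bound: ⌈20700/2400⌉ = 9 vans.
A packing using 10 vans:
  van 1: 2300 = 2300
  van 2: 2200 = 2200
  van 3: 1900 + 500 = 2400
  van 4: 1900 = 1900
  van 5: 1800 = 1800
  van 6: 1600 + 700 = 2300
  van 7: 1600 = 1600
  van 8: 1600 = 1600
  van 9: 1500 + 900 = 2400
  van 10: 1200 + 1000 = 2200
No arrangement into 9 vans stays within capacity, so 10 is optimal.

10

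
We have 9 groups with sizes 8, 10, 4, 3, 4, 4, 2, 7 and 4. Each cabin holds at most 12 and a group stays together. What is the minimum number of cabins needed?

Total = 10 + 8 + 7 + 4 + 4 + 4 + 4 + 3 + 2 = 46.
Lower bound: ⌈46/12⌉ = 4 cabins.
A packing using 4 cabins:
  cabin 1: 10 + 2 = 12
  cabin 2: 8 + 4 = 12
  cabin 3: 7 + 4 = 11
  cabin 4: 4 + 4 + 3 = 11
This matches the lower bound, so 4 is optimal.

4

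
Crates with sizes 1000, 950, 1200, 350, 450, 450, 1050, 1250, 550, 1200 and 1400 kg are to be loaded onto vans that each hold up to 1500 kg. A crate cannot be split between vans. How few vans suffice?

Total = 1400 + 1250 + 1200 + 1200 + 1050 + 1000 + 950 + 550 + 450 + 450 + 350 = 9850 kg.
Lower bound: ⌈9850/1500⌉ = 7 vans.
A packing using 8 vans:
  van 1: 1400 = 1400
  van 2: 1250 = 1250
  van 3: 1200 = 1200
  van 4: 1200 = 1200
  van 5: 1050 + 450 = 1500
  van 6: 1000 + 450 = 1450
  van 7: 950 + 550 = 1500
  van 8: 350 = 350
No arrangement into 7 vans stays within capacity, so 8 is optimal.

8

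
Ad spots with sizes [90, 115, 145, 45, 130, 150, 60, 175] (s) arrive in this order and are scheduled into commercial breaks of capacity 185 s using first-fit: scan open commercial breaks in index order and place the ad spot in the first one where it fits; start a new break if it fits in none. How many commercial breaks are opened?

  90 → break 1 (new)  [load 90/185]
  115 → break 2 (new)  [load 115/185]
  145 → break 3 (new)  [load 145/185]
  45 → break 1  [load 135/185]
  130 → break 4 (new)  [load 130/185]
  150 → break 5 (new)  [load 150/185]
  60 → break 2  [load 175/185]
  175 → break 6 (new)  [load 175/185]
6 commercial breaks opened.

6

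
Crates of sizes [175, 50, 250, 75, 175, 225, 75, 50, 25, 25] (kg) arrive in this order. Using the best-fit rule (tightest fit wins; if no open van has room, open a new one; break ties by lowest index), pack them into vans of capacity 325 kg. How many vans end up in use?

4

  175 → van 1 (new)  [load 175/325]
  50 → van 1  [load 225/325]
  250 → van 2 (new)  [load 250/325]
  75 → van 2  [load 325/325]
  175 → van 3 (new)  [load 175/325]
  225 → van 4 (new)  [load 225/325]
  75 → van 1  [load 300/325]
  50 → van 4  [load 275/325]
  25 → van 1  [load 325/325]
  25 → van 4  [load 300/325]
4 vans opened.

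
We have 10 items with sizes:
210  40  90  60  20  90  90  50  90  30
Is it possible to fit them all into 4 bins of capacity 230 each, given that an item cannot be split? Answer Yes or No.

A valid assignment using 4 bins:
  bin 1: 210 + 20 = 230
  bin 2: 90 + 90 + 50 = 230
  bin 3: 90 + 90 + 40 = 220
  bin 4: 60 + 30 = 90
Every load is within 230, so 4 bins suffice.

Yes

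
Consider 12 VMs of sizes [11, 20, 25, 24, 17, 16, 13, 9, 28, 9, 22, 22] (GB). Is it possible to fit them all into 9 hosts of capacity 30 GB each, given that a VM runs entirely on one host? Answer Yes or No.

Yes

A valid assignment using 9 hosts:
  host 1: 28 = 28
  host 2: 25 = 25
  host 3: 24 = 24
  host 4: 22 = 22
  host 5: 22 = 22
  host 6: 20 + 9 = 29
  host 7: 17 + 13 = 30
  host 8: 16 + 11 = 27
  host 9: 9 = 9
Every load is within 30 GB, so 9 hosts suffice.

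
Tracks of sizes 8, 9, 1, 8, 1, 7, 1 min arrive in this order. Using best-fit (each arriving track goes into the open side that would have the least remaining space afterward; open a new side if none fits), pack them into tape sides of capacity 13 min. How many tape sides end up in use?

4

  8 → side 1 (new)  [load 8/13]
  9 → side 2 (new)  [load 9/13]
  1 → side 2  [load 10/13]
  8 → side 3 (new)  [load 8/13]
  1 → side 2  [load 11/13]
  7 → side 4 (new)  [load 7/13]
  1 → side 2  [load 12/13]
4 tape sides opened.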